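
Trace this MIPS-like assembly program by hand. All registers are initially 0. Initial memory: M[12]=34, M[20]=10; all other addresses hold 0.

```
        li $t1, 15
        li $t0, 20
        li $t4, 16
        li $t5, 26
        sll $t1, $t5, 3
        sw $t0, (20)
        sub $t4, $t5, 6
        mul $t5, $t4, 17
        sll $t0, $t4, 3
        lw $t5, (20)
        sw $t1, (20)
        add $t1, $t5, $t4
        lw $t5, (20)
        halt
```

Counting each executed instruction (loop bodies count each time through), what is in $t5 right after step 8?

$t1=15
$t0=20
$t4=16
$t5=26
$t1=26<<3=208
sw $t0, (20) → M[20]=20
$t4=26-6=20
$t5=20*17=340
After step 8: $t5 = 340.

340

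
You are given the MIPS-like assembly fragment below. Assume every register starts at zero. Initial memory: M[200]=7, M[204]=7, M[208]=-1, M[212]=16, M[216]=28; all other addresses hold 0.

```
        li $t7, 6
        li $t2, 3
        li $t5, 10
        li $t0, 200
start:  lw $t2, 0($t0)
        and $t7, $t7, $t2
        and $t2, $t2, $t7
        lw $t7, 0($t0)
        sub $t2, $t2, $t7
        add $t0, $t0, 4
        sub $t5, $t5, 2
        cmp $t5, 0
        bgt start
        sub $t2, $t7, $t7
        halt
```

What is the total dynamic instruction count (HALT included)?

$t7=6
$t2=3
$t5=10
$t0=200
$t2=M[200]=7
$t7=6&7=6
$t2=7&6=6
$t7=M[200]=7
$t2=6-7=-1
$t0=200+4=204
$t5=10-2=8
cmp $t5, 0  (cmp 8,0)
bgt start: taken
$t2=M[204]=7
$t7=7&7=7
$t2=7&7=7
$t7=M[204]=7
$t2=7-7=0
$t0=204+4=208
$t5=8-2=6
cmp $t5, 0  (cmp 6,0)
bgt start: taken
$t2=M[208]=-1
$t7=7&(-1)=7
$t2=(-1)&7=7
$t7=M[208]=-1
$t2=7-(-1)=8
$t0=208+4=212
$t5=6-2=4
cmp $t5, 0  (cmp 4,0)
bgt start: taken
$t2=M[212]=16
$t7=(-1)&16=16
$t2=16&16=16
$t7=M[212]=16
$t2=16-16=0
$t0=212+4=216
$t5=4-2=2
cmp $t5, 0  (cmp 2,0)
bgt start: taken
$t2=M[216]=28
$t7=16&28=16
$t2=28&16=16
$t7=M[216]=28
$t2=16-28=-12
$t0=216+4=220
$t5=2-2=0
cmp $t5, 0  (cmp 0,0)
bgt start: not taken
$t2=28-28=0
halt.
Total executed instructions: 51.

51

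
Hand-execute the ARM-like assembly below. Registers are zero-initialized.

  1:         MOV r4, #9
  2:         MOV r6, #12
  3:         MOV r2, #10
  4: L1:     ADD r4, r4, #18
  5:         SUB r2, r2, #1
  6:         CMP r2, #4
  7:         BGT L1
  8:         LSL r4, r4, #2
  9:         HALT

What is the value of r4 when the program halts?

after MOV r4, #9: r4=9
after MOV r6, #12: r6=12
after MOV r2, #10: r2=10
after ADD r4, r4, #18: r4=9+18=27
after SUB r2, r2, #1: r2=10-1=9
CMP r2, #4  (cmp 9,4)
BGT L1: taken
after ADD r4, r4, #18: r4=27+18=45
after SUB r2, r2, #1: r2=9-1=8
CMP r2, #4  (cmp 8,4)
BGT L1: taken
after ADD r4, r4, #18: r4=45+18=63
after SUB r2, r2, #1: r2=8-1=7
CMP r2, #4  (cmp 7,4)
BGT L1: taken
after ADD r4, r4, #18: r4=63+18=81
after SUB r2, r2, #1: r2=7-1=6
CMP r2, #4  (cmp 6,4)
BGT L1: taken
after ADD r4, r4, #18: r4=81+18=99
after SUB r2, r2, #1: r2=6-1=5
CMP r2, #4  (cmp 5,4)
BGT L1: taken
after ADD r4, r4, #18: r4=99+18=117
after SUB r2, r2, #1: r2=5-1=4
CMP r2, #4  (cmp 4,4)
BGT L1: not taken
after LSL r4, r4, #2: r4=117<<2=468
halt.

468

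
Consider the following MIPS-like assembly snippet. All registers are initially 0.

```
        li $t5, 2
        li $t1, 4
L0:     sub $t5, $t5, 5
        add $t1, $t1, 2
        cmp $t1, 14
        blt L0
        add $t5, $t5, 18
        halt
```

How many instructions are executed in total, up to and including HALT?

24

li $t5, 2 → $t5=2
li $t1, 4 → $t1=4
sub $t5, $t5, 5 → $t5=2-5=-3
add $t1, $t1, 2 → $t1=4+2=6
cmp $t1, 14  (cmp 6,14)
blt L0: taken
sub $t5, $t5, 5 → $t5=(-3)-5=-8
add $t1, $t1, 2 → $t1=6+2=8
cmp $t1, 14  (cmp 8,14)
blt L0: taken
sub $t5, $t5, 5 → $t5=(-8)-5=-13
add $t1, $t1, 2 → $t1=8+2=10
cmp $t1, 14  (cmp 10,14)
blt L0: taken
sub $t5, $t5, 5 → $t5=(-13)-5=-18
add $t1, $t1, 2 → $t1=10+2=12
cmp $t1, 14  (cmp 12,14)
blt L0: taken
sub $t5, $t5, 5 → $t5=(-18)-5=-23
add $t1, $t1, 2 → $t1=12+2=14
cmp $t1, 14  (cmp 14,14)
blt L0: not taken
add $t5, $t5, 18 → $t5=(-23)+18=-5
halt.
Total executed instructions: 24.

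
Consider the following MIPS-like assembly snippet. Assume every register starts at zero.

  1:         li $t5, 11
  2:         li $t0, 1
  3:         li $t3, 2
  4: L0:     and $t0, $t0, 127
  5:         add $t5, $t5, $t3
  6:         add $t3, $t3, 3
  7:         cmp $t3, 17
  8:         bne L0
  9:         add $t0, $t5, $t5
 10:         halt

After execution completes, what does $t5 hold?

51

li $t5, 11 → $t5=11
li $t0, 1 → $t0=1
li $t3, 2 → $t3=2
and $t0, $t0, 127 → $t0=1&127=1
add $t5, $t5, $t3 → $t5=11+2=13
add $t3, $t3, 3 → $t3=2+3=5
cmp $t3, 17  (cmp 5,17)
bne L0: taken
and $t0, $t0, 127 → $t0=1&127=1
add $t5, $t5, $t3 → $t5=13+5=18
add $t3, $t3, 3 → $t3=5+3=8
cmp $t3, 17  (cmp 8,17)
bne L0: taken
and $t0, $t0, 127 → $t0=1&127=1
add $t5, $t5, $t3 → $t5=18+8=26
add $t3, $t3, 3 → $t3=8+3=11
cmp $t3, 17  (cmp 11,17)
bne L0: taken
and $t0, $t0, 127 → $t0=1&127=1
add $t5, $t5, $t3 → $t5=26+11=37
add $t3, $t3, 3 → $t3=11+3=14
cmp $t3, 17  (cmp 14,17)
bne L0: taken
and $t0, $t0, 127 → $t0=1&127=1
add $t5, $t5, $t3 → $t5=37+14=51
add $t3, $t3, 3 → $t3=14+3=17
cmp $t3, 17  (cmp 17,17)
bne L0: not taken
add $t0, $t5, $t5 → $t0=51+51=102
halt.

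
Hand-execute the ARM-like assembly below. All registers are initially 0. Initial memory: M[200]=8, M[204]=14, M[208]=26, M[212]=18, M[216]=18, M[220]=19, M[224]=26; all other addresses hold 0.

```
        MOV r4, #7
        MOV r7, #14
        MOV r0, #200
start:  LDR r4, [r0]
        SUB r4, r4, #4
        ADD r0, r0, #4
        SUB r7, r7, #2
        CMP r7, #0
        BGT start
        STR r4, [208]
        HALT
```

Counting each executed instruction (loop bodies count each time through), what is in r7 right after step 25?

6

r4=7
r7=14
r0=200
r4=M[200]=8
r4=8-4=4
r0=200+4=204
r7=14-2=12
CMP r7, #0  (cmp 12,0)
BGT start: taken
r4=M[204]=14
r4=14-4=10
r0=204+4=208
r7=12-2=10
CMP r7, #0  (cmp 10,0)
BGT start: taken
r4=M[208]=26
r4=26-4=22
r0=208+4=212
r7=10-2=8
CMP r7, #0  (cmp 8,0)
BGT start: taken
r4=M[212]=18
r4=18-4=14
r0=212+4=216
r7=8-2=6
After step 25: r7 = 6.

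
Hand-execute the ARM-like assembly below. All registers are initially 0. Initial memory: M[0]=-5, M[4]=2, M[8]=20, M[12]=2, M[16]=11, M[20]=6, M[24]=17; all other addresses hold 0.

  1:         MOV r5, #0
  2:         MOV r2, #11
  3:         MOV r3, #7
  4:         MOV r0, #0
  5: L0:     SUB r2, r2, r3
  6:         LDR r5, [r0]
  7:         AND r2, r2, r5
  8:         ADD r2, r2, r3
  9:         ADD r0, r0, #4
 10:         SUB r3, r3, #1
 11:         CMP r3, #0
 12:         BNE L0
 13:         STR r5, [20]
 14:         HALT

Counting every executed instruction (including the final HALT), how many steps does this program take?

MOV r5, #0 → r5=0
MOV r2, #11 → r2=11
MOV r3, #7 → r3=7
MOV r0, #0 → r0=0
SUB r2, r2, r3 → r2=11-7=4
LDR r5, [r0] → r5=M[0]=-5
AND r2, r2, r5 → r2=4&(-5)=0
ADD r2, r2, r3 → r2=0+7=7
ADD r0, r0, #4 → r0=0+4=4
SUB r3, r3, #1 → r3=7-1=6
CMP r3, #0  (cmp 6,0)
BNE L0: taken
SUB r2, r2, r3 → r2=7-6=1
LDR r5, [r0] → r5=M[4]=2
AND r2, r2, r5 → r2=1&2=0
ADD r2, r2, r3 → r2=0+6=6
ADD r0, r0, #4 → r0=4+4=8
SUB r3, r3, #1 → r3=6-1=5
CMP r3, #0  (cmp 5,0)
BNE L0: taken
SUB r2, r2, r3 → r2=6-5=1
LDR r5, [r0] → r5=M[8]=20
AND r2, r2, r5 → r2=1&20=0
ADD r2, r2, r3 → r2=0+5=5
ADD r0, r0, #4 → r0=8+4=12
SUB r3, r3, #1 → r3=5-1=4
CMP r3, #0  (cmp 4,0)
BNE L0: taken
SUB r2, r2, r3 → r2=5-4=1
LDR r5, [r0] → r5=M[12]=2
AND r2, r2, r5 → r2=1&2=0
ADD r2, r2, r3 → r2=0+4=4
ADD r0, r0, #4 → r0=12+4=16
SUB r3, r3, #1 → r3=4-1=3
CMP r3, #0  (cmp 3,0)
BNE L0: taken
SUB r2, r2, r3 → r2=4-3=1
LDR r5, [r0] → r5=M[16]=11
AND r2, r2, r5 → r2=1&11=1
ADD r2, r2, r3 → r2=1+3=4
ADD r0, r0, #4 → r0=16+4=20
SUB r3, r3, #1 → r3=3-1=2
CMP r3, #0  (cmp 2,0)
BNE L0: taken
SUB r2, r2, r3 → r2=4-2=2
LDR r5, [r0] → r5=M[20]=6
AND r2, r2, r5 → r2=2&6=2
ADD r2, r2, r3 → r2=2+2=4
ADD r0, r0, #4 → r0=20+4=24
SUB r3, r3, #1 → r3=2-1=1
CMP r3, #0  (cmp 1,0)
BNE L0: taken
SUB r2, r2, r3 → r2=4-1=3
LDR r5, [r0] → r5=M[24]=17
AND r2, r2, r5 → r2=3&17=1
ADD r2, r2, r3 → r2=1+1=2
ADD r0, r0, #4 → r0=24+4=28
SUB r3, r3, #1 → r3=1-1=0
CMP r3, #0  (cmp 0,0)
BNE L0: not taken
STR r5, [20] → M[20]=17
halt.
Total executed instructions: 62.

62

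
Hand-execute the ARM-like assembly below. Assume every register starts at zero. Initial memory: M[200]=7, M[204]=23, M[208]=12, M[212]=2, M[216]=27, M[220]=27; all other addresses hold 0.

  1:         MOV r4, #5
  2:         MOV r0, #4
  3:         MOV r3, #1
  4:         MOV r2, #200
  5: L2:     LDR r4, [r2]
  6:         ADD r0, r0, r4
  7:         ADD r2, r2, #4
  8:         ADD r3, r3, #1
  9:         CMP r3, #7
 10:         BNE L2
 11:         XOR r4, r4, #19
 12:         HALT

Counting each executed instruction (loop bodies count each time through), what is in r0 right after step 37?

102

r4=5
r0=4
r3=1
r2=200
r4=M[200]=7
r0=4+7=11
r2=200+4=204
r3=1+1=2
CMP r3, #7  (cmp 2,7)
BNE L2: taken
r4=M[204]=23
r0=11+23=34
r2=204+4=208
r3=2+1=3
CMP r3, #7  (cmp 3,7)
BNE L2: taken
r4=M[208]=12
r0=34+12=46
r2=208+4=212
r3=3+1=4
CMP r3, #7  (cmp 4,7)
BNE L2: taken
r4=M[212]=2
r0=46+2=48
r2=212+4=216
r3=4+1=5
CMP r3, #7  (cmp 5,7)
BNE L2: taken
r4=M[216]=27
r0=48+27=75
r2=216+4=220
r3=5+1=6
CMP r3, #7  (cmp 6,7)
BNE L2: taken
r4=M[220]=27
r0=75+27=102
r2=220+4=224
After step 37: r0 = 102.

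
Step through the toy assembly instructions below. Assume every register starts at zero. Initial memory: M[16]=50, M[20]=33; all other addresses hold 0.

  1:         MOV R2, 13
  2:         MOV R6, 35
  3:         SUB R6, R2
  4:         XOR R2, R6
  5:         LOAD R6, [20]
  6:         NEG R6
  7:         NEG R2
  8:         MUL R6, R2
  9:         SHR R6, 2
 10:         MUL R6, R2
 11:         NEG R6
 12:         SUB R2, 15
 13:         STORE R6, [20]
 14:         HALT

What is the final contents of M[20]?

5994

after MOV R2, 13: R2=13
after MOV R6, 35: R6=35
after SUB R6, R2: R6=35-13=22
after XOR R2, R6: R2=13^22=27
after LOAD R6, [20]: R6=M[20]=33
after NEG R6: R6=-(33)=-33
after NEG R2: R2=-(27)=-27
after MUL R6, R2: R6=(-33)*(-27)=891
after SHR R6, 2: R6=891>>2=222
after MUL R6, R2: R6=222*(-27)=-5994
after NEG R6: R6=-(-5994)=5994
after SUB R2, 15: R2=(-27)-15=-42
STORE R6, [20] → M[20]=5994
halt.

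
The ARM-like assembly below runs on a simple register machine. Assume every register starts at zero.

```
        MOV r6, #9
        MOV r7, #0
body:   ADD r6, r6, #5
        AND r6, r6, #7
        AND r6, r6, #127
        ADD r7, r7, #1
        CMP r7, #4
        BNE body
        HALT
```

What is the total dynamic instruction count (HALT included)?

after MOV r6, #9: r6=9
after MOV r7, #0: r7=0
after ADD r6, r6, #5: r6=9+5=14
after AND r6, r6, #7: r6=14&7=6
after AND r6, r6, #127: r6=6&127=6
after ADD r7, r7, #1: r7=0+1=1
CMP r7, #4  (cmp 1,4)
BNE body: taken
after ADD r6, r6, #5: r6=6+5=11
after AND r6, r6, #7: r6=11&7=3
after AND r6, r6, #127: r6=3&127=3
after ADD r7, r7, #1: r7=1+1=2
CMP r7, #4  (cmp 2,4)
BNE body: taken
after ADD r6, r6, #5: r6=3+5=8
after AND r6, r6, #7: r6=8&7=0
after AND r6, r6, #127: r6=0&127=0
after ADD r7, r7, #1: r7=2+1=3
CMP r7, #4  (cmp 3,4)
BNE body: taken
after ADD r6, r6, #5: r6=0+5=5
after AND r6, r6, #7: r6=5&7=5
after AND r6, r6, #127: r6=5&127=5
after ADD r7, r7, #1: r7=3+1=4
CMP r7, #4  (cmp 4,4)
BNE body: not taken
halt.
Total executed instructions: 27.

27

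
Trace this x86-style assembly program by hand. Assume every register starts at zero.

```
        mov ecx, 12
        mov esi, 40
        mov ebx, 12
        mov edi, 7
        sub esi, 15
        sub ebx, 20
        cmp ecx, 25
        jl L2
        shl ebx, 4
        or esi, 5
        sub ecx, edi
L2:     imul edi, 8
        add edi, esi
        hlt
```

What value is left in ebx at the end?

ecx=12
esi=40
ebx=12
edi=7
esi=40-15=25
ebx=12-20=-8
cmp ecx, 25  (cmp 12,25)
jl L2: taken
edi=7*8=56
edi=56+25=81
halt.

-8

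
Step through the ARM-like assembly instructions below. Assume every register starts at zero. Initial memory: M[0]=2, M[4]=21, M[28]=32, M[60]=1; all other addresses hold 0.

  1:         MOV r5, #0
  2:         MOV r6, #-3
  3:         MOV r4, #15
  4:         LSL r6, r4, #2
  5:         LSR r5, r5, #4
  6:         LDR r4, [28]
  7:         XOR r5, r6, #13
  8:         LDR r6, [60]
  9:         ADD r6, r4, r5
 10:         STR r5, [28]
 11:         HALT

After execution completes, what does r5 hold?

after MOV r5, #0: r5=0
after MOV r6, #-3: r6=-3
after MOV r4, #15: r4=15
after LSL r6, r4, #2: r6=15<<2=60
after LSR r5, r5, #4: r5=0>>4=0
after LDR r4, [28]: r4=M[28]=32
after XOR r5, r6, #13: r5=60^13=49
after LDR r6, [60]: r6=M[60]=1
after ADD r6, r4, r5: r6=32+49=81
STR r5, [28] → M[28]=49
halt.

49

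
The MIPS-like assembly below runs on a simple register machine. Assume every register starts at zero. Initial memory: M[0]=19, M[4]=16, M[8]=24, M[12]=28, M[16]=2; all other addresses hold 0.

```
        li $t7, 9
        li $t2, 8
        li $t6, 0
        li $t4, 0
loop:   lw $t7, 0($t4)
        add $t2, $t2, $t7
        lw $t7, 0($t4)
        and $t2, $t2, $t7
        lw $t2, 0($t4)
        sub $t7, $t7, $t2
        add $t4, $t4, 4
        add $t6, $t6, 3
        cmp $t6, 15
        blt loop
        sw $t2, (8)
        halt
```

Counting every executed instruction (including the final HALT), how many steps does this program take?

li $t7, 9 → $t7=9
li $t2, 8 → $t2=8
li $t6, 0 → $t6=0
li $t4, 0 → $t4=0
lw $t7, 0($t4) → $t7=M[0]=19
add $t2, $t2, $t7 → $t2=8+19=27
lw $t7, 0($t4) → $t7=M[0]=19
and $t2, $t2, $t7 → $t2=27&19=19
lw $t2, 0($t4) → $t2=M[0]=19
sub $t7, $t7, $t2 → $t7=19-19=0
add $t4, $t4, 4 → $t4=0+4=4
add $t6, $t6, 3 → $t6=0+3=3
cmp $t6, 15  (cmp 3,15)
blt loop: taken
lw $t7, 0($t4) → $t7=M[4]=16
add $t2, $t2, $t7 → $t2=19+16=35
lw $t7, 0($t4) → $t7=M[4]=16
and $t2, $t2, $t7 → $t2=35&16=0
lw $t2, 0($t4) → $t2=M[4]=16
sub $t7, $t7, $t2 → $t7=16-16=0
add $t4, $t4, 4 → $t4=4+4=8
add $t6, $t6, 3 → $t6=3+3=6
cmp $t6, 15  (cmp 6,15)
blt loop: taken
lw $t7, 0($t4) → $t7=M[8]=24
add $t2, $t2, $t7 → $t2=16+24=40
lw $t7, 0($t4) → $t7=M[8]=24
and $t2, $t2, $t7 → $t2=40&24=8
lw $t2, 0($t4) → $t2=M[8]=24
sub $t7, $t7, $t2 → $t7=24-24=0
add $t4, $t4, 4 → $t4=8+4=12
add $t6, $t6, 3 → $t6=6+3=9
cmp $t6, 15  (cmp 9,15)
blt loop: taken
lw $t7, 0($t4) → $t7=M[12]=28
add $t2, $t2, $t7 → $t2=24+28=52
lw $t7, 0($t4) → $t7=M[12]=28
and $t2, $t2, $t7 → $t2=52&28=20
lw $t2, 0($t4) → $t2=M[12]=28
sub $t7, $t7, $t2 → $t7=28-28=0
add $t4, $t4, 4 → $t4=12+4=16
add $t6, $t6, 3 → $t6=9+3=12
cmp $t6, 15  (cmp 12,15)
blt loop: taken
lw $t7, 0($t4) → $t7=M[16]=2
add $t2, $t2, $t7 → $t2=28+2=30
lw $t7, 0($t4) → $t7=M[16]=2
and $t2, $t2, $t7 → $t2=30&2=2
lw $t2, 0($t4) → $t2=M[16]=2
sub $t7, $t7, $t2 → $t7=2-2=0
add $t4, $t4, 4 → $t4=16+4=20
add $t6, $t6, 3 → $t6=12+3=15
cmp $t6, 15  (cmp 15,15)
blt loop: not taken
sw $t2, (8) → M[8]=2
halt.
Total executed instructions: 56.

56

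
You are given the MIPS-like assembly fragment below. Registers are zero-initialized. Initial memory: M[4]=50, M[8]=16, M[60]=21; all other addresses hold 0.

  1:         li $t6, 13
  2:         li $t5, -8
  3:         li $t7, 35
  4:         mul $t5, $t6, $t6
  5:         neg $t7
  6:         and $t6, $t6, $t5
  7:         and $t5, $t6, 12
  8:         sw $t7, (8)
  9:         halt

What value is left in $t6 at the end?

after li $t6, 13: $t6=13
after li $t5, -8: $t5=-8
after li $t7, 35: $t7=35
after mul $t5, $t6, $t6: $t5=13*13=169
after neg $t7: $t7=-(35)=-35
after and $t6, $t6, $t5: $t6=13&169=9
after and $t5, $t6, 12: $t5=9&12=8
sw $t7, (8) → M[8]=-35
halt.

9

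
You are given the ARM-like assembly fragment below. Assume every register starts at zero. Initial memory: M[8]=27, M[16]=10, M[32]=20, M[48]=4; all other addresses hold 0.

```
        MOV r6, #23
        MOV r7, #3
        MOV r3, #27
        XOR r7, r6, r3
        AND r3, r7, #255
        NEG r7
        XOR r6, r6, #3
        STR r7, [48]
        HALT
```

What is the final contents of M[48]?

-12

r6=23
r7=3
r3=27
r7=23^27=12
r3=12&255=12
r7=-(12)=-12
r6=23^3=20
STR r7, [48] → M[48]=-12
halt.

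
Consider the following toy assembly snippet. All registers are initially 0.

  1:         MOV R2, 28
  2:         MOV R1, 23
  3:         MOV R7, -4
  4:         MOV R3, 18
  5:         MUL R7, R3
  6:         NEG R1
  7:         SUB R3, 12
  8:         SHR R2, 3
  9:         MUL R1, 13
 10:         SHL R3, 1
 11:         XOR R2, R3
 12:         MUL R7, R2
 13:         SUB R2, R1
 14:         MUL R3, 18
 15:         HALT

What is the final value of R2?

314

MOV R2, 28 → R2=28
MOV R1, 23 → R1=23
MOV R7, -4 → R7=-4
MOV R3, 18 → R3=18
MUL R7, R3 → R7=(-4)*18=-72
NEG R1 → R1=-(23)=-23
SUB R3, 12 → R3=18-12=6
SHR R2, 3 → R2=28>>3=3
MUL R1, 13 → R1=(-23)*13=-299
SHL R3, 1 → R3=6<<1=12
XOR R2, R3 → R2=3^12=15
MUL R7, R2 → R7=(-72)*15=-1080
SUB R2, R1 → R2=15-(-299)=314
MUL R3, 18 → R3=12*18=216
halt.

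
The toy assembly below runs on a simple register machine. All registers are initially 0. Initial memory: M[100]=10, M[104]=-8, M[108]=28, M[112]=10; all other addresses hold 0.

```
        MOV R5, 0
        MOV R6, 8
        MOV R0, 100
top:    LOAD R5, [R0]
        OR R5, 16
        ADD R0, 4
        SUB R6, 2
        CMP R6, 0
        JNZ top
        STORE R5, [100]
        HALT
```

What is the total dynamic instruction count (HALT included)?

29

after MOV R5, 0: R5=0
after MOV R6, 8: R6=8
after MOV R0, 100: R0=100
after LOAD R5, [R0]: R5=M[100]=10
after OR R5, 16: R5=10|16=26
after ADD R0, 4: R0=100+4=104
after SUB R6, 2: R6=8-2=6
CMP R6, 0  (cmp 6,0)
JNZ top: taken
after LOAD R5, [R0]: R5=M[104]=-8
after OR R5, 16: R5=(-8)|16=-8
after ADD R0, 4: R0=104+4=108
after SUB R6, 2: R6=6-2=4
CMP R6, 0  (cmp 4,0)
JNZ top: taken
after LOAD R5, [R0]: R5=M[108]=28
after OR R5, 16: R5=28|16=28
after ADD R0, 4: R0=108+4=112
after SUB R6, 2: R6=4-2=2
CMP R6, 0  (cmp 2,0)
JNZ top: taken
after LOAD R5, [R0]: R5=M[112]=10
after OR R5, 16: R5=10|16=26
after ADD R0, 4: R0=112+4=116
after SUB R6, 2: R6=2-2=0
CMP R6, 0  (cmp 0,0)
JNZ top: not taken
STORE R5, [100] → M[100]=26
halt.
Total executed instructions: 29.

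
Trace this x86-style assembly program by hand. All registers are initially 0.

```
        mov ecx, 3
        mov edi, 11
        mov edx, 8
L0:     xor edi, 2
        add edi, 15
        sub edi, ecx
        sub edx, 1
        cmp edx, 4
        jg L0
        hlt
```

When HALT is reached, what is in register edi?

mov ecx, 3 → ecx=3
mov edi, 11 → edi=11
mov edx, 8 → edx=8
xor edi, 2 → edi=11^2=9
add edi, 15 → edi=9+15=24
sub edi, ecx → edi=24-3=21
sub edx, 1 → edx=8-1=7
cmp edx, 4  (cmp 7,4)
jg L0: taken
xor edi, 2 → edi=21^2=23
add edi, 15 → edi=23+15=38
sub edi, ecx → edi=38-3=35
sub edx, 1 → edx=7-1=6
cmp edx, 4  (cmp 6,4)
jg L0: taken
xor edi, 2 → edi=35^2=33
add edi, 15 → edi=33+15=48
sub edi, ecx → edi=48-3=45
sub edx, 1 → edx=6-1=5
cmp edx, 4  (cmp 5,4)
jg L0: taken
xor edi, 2 → edi=45^2=47
add edi, 15 → edi=47+15=62
sub edi, ecx → edi=62-3=59
sub edx, 1 → edx=5-1=4
cmp edx, 4  (cmp 4,4)
jg L0: not taken
halt.

59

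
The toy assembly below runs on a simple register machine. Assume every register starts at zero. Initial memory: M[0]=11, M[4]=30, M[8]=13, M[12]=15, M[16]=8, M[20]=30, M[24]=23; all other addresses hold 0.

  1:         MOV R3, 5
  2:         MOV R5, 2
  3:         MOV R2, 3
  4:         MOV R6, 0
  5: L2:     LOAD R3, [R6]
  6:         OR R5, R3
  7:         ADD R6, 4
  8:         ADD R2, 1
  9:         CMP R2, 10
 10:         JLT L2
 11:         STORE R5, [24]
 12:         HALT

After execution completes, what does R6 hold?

after MOV R3, 5: R3=5
after MOV R5, 2: R5=2
after MOV R2, 3: R2=3
after MOV R6, 0: R6=0
after LOAD R3, [R6]: R3=M[0]=11
after OR R5, R3: R5=2|11=11
after ADD R6, 4: R6=0+4=4
after ADD R2, 1: R2=3+1=4
CMP R2, 10  (cmp 4,10)
JLT L2: taken
after LOAD R3, [R6]: R3=M[4]=30
after OR R5, R3: R5=11|30=31
after ADD R6, 4: R6=4+4=8
after ADD R2, 1: R2=4+1=5
CMP R2, 10  (cmp 5,10)
JLT L2: taken
after LOAD R3, [R6]: R3=M[8]=13
after OR R5, R3: R5=31|13=31
after ADD R6, 4: R6=8+4=12
after ADD R2, 1: R2=5+1=6
CMP R2, 10  (cmp 6,10)
JLT L2: taken
after LOAD R3, [R6]: R3=M[12]=15
after OR R5, R3: R5=31|15=31
after ADD R6, 4: R6=12+4=16
after ADD R2, 1: R2=6+1=7
CMP R2, 10  (cmp 7,10)
JLT L2: taken
after LOAD R3, [R6]: R3=M[16]=8
after OR R5, R3: R5=31|8=31
after ADD R6, 4: R6=16+4=20
after ADD R2, 1: R2=7+1=8
CMP R2, 10  (cmp 8,10)
JLT L2: taken
after LOAD R3, [R6]: R3=M[20]=30
after OR R5, R3: R5=31|30=31
after ADD R6, 4: R6=20+4=24
after ADD R2, 1: R2=8+1=9
CMP R2, 10  (cmp 9,10)
JLT L2: taken
after LOAD R3, [R6]: R3=M[24]=23
after OR R5, R3: R5=31|23=31
after ADD R6, 4: R6=24+4=28
after ADD R2, 1: R2=9+1=10
CMP R2, 10  (cmp 10,10)
JLT L2: not taken
STORE R5, [24] → M[24]=31
halt.

28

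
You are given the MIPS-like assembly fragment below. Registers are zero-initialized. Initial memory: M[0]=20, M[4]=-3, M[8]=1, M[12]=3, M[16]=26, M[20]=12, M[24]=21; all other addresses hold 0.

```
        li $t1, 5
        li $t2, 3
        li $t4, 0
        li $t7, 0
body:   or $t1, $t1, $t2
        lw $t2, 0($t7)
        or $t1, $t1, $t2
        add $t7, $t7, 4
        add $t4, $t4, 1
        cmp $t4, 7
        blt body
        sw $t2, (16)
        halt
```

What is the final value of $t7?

after li $t1, 5: $t1=5
after li $t2, 3: $t2=3
after li $t4, 0: $t4=0
after li $t7, 0: $t7=0
after or $t1, $t1, $t2: $t1=5|3=7
after lw $t2, 0($t7): $t2=M[0]=20
after or $t1, $t1, $t2: $t1=7|20=23
after add $t7, $t7, 4: $t7=0+4=4
after add $t4, $t4, 1: $t4=0+1=1
cmp $t4, 7  (cmp 1,7)
blt body: taken
after or $t1, $t1, $t2: $t1=23|20=23
after lw $t2, 0($t7): $t2=M[4]=-3
after or $t1, $t1, $t2: $t1=23|(-3)=-1
after add $t7, $t7, 4: $t7=4+4=8
after add $t4, $t4, 1: $t4=1+1=2
cmp $t4, 7  (cmp 2,7)
blt body: taken
after or $t1, $t1, $t2: $t1=(-1)|(-3)=-1
after lw $t2, 0($t7): $t2=M[8]=1
after or $t1, $t1, $t2: $t1=(-1)|1=-1
after add $t7, $t7, 4: $t7=8+4=12
after add $t4, $t4, 1: $t4=2+1=3
cmp $t4, 7  (cmp 3,7)
blt body: taken
after or $t1, $t1, $t2: $t1=(-1)|1=-1
after lw $t2, 0($t7): $t2=M[12]=3
after or $t1, $t1, $t2: $t1=(-1)|3=-1
after add $t7, $t7, 4: $t7=12+4=16
after add $t4, $t4, 1: $t4=3+1=4
cmp $t4, 7  (cmp 4,7)
blt body: taken
after or $t1, $t1, $t2: $t1=(-1)|3=-1
after lw $t2, 0($t7): $t2=M[16]=26
after or $t1, $t1, $t2: $t1=(-1)|26=-1
after add $t7, $t7, 4: $t7=16+4=20
after add $t4, $t4, 1: $t4=4+1=5
cmp $t4, 7  (cmp 5,7)
blt body: taken
after or $t1, $t1, $t2: $t1=(-1)|26=-1
after lw $t2, 0($t7): $t2=M[20]=12
after or $t1, $t1, $t2: $t1=(-1)|12=-1
after add $t7, $t7, 4: $t7=20+4=24
after add $t4, $t4, 1: $t4=5+1=6
cmp $t4, 7  (cmp 6,7)
blt body: taken
after or $t1, $t1, $t2: $t1=(-1)|12=-1
after lw $t2, 0($t7): $t2=M[24]=21
after or $t1, $t1, $t2: $t1=(-1)|21=-1
after add $t7, $t7, 4: $t7=24+4=28
after add $t4, $t4, 1: $t4=6+1=7
cmp $t4, 7  (cmp 7,7)
blt body: not taken
sw $t2, (16) → M[16]=21
halt.

28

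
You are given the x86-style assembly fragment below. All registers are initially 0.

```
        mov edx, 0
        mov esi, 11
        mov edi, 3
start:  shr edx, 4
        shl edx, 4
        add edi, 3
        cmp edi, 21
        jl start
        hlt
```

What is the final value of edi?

after mov edx, 0: edx=0
after mov esi, 11: esi=11
after mov edi, 3: edi=3
after shr edx, 4: edx=0>>4=0
after shl edx, 4: edx=0<<4=0
after add edi, 3: edi=3+3=6
cmp edi, 21  (cmp 6,21)
jl start: taken
after shr edx, 4: edx=0>>4=0
after shl edx, 4: edx=0<<4=0
after add edi, 3: edi=6+3=9
cmp edi, 21  (cmp 9,21)
jl start: taken
after shr edx, 4: edx=0>>4=0
after shl edx, 4: edx=0<<4=0
after add edi, 3: edi=9+3=12
cmp edi, 21  (cmp 12,21)
jl start: taken
after shr edx, 4: edx=0>>4=0
after shl edx, 4: edx=0<<4=0
after add edi, 3: edi=12+3=15
cmp edi, 21  (cmp 15,21)
jl start: taken
after shr edx, 4: edx=0>>4=0
after shl edx, 4: edx=0<<4=0
after add edi, 3: edi=15+3=18
cmp edi, 21  (cmp 18,21)
jl start: taken
after shr edx, 4: edx=0>>4=0
after shl edx, 4: edx=0<<4=0
after add edi, 3: edi=18+3=21
cmp edi, 21  (cmp 21,21)
jl start: not taken
halt.

21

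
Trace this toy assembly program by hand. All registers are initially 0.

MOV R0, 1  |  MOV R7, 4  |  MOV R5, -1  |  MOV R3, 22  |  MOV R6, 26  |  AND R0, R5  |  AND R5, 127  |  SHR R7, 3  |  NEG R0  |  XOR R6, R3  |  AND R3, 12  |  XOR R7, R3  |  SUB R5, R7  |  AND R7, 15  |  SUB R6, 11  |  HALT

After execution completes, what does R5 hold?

MOV R0, 1 → R0=1
MOV R7, 4 → R7=4
MOV R5, -1 → R5=-1
MOV R3, 22 → R3=22
MOV R6, 26 → R6=26
AND R0, R5 → R0=1&(-1)=1
AND R5, 127 → R5=(-1)&127=127
SHR R7, 3 → R7=4>>3=0
NEG R0 → R0=-(1)=-1
XOR R6, R3 → R6=26^22=12
AND R3, 12 → R3=22&12=4
XOR R7, R3 → R7=0^4=4
SUB R5, R7 → R5=127-4=123
AND R7, 15 → R7=4&15=4
SUB R6, 11 → R6=12-11=1
halt.

123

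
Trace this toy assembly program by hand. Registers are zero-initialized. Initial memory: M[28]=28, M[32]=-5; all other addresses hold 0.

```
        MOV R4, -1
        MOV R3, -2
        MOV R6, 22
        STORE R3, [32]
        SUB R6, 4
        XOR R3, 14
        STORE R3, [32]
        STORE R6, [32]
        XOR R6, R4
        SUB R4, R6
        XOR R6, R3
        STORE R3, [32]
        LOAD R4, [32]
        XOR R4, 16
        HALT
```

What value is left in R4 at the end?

MOV R4, -1 → R4=-1
MOV R3, -2 → R3=-2
MOV R6, 22 → R6=22
STORE R3, [32] → M[32]=-2
SUB R6, 4 → R6=22-4=18
XOR R3, 14 → R3=(-2)^14=-16
STORE R3, [32] → M[32]=-16
STORE R6, [32] → M[32]=18
XOR R6, R4 → R6=18^(-1)=-19
SUB R4, R6 → R4=(-1)-(-19)=18
XOR R6, R3 → R6=(-19)^(-16)=29
STORE R3, [32] → M[32]=-16
LOAD R4, [32] → R4=M[32]=-16
XOR R4, 16 → R4=(-16)^16=-32
halt.

-32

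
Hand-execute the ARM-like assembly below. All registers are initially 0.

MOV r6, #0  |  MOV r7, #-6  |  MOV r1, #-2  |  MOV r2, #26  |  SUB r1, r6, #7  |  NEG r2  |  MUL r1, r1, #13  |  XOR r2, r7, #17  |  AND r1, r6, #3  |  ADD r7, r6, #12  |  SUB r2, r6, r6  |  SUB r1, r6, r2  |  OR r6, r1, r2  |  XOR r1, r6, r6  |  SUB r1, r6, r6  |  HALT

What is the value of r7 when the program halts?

MOV r6, #0 → r6=0
MOV r7, #-6 → r7=-6
MOV r1, #-2 → r1=-2
MOV r2, #26 → r2=26
SUB r1, r6, #7 → r1=0-7=-7
NEG r2 → r2=-(26)=-26
MUL r1, r1, #13 → r1=(-7)*13=-91
XOR r2, r7, #17 → r2=(-6)^17=-21
AND r1, r6, #3 → r1=0&3=0
ADD r7, r6, #12 → r7=0+12=12
SUB r2, r6, r6 → r2=0-0=0
SUB r1, r6, r2 → r1=0-0=0
OR r6, r1, r2 → r6=0|0=0
XOR r1, r6, r6 → r1=0^0=0
SUB r1, r6, r6 → r1=0-0=0
halt.

12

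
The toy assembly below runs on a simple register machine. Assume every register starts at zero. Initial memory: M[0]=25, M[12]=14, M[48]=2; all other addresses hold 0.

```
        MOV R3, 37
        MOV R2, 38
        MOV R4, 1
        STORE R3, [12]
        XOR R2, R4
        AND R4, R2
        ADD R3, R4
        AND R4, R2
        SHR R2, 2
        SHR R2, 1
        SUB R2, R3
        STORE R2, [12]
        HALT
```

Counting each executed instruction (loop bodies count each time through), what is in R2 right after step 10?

4

MOV R3, 37 → R3=37
MOV R2, 38 → R2=38
MOV R4, 1 → R4=1
STORE R3, [12] → M[12]=37
XOR R2, R4 → R2=38^1=39
AND R4, R2 → R4=1&39=1
ADD R3, R4 → R3=37+1=38
AND R4, R2 → R4=1&39=1
SHR R2, 2 → R2=39>>2=9
SHR R2, 1 → R2=9>>1=4
After step 10: R2 = 4.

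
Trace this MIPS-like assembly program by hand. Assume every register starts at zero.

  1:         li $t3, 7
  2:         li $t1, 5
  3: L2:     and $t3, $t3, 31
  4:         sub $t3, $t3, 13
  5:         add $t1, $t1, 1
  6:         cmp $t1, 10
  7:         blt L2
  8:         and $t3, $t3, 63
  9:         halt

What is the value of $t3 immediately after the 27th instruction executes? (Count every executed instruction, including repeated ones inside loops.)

li $t3, 7 → $t3=7
li $t1, 5 → $t1=5
and $t3, $t3, 31 → $t3=7&31=7
sub $t3, $t3, 13 → $t3=7-13=-6
add $t1, $t1, 1 → $t1=5+1=6
cmp $t1, 10  (cmp 6,10)
blt L2: taken
and $t3, $t3, 31 → $t3=(-6)&31=26
sub $t3, $t3, 13 → $t3=26-13=13
add $t1, $t1, 1 → $t1=6+1=7
cmp $t1, 10  (cmp 7,10)
blt L2: taken
and $t3, $t3, 31 → $t3=13&31=13
sub $t3, $t3, 13 → $t3=13-13=0
add $t1, $t1, 1 → $t1=7+1=8
cmp $t1, 10  (cmp 8,10)
blt L2: taken
and $t3, $t3, 31 → $t3=0&31=0
sub $t3, $t3, 13 → $t3=0-13=-13
add $t1, $t1, 1 → $t1=8+1=9
cmp $t1, 10  (cmp 9,10)
blt L2: taken
and $t3, $t3, 31 → $t3=(-13)&31=19
sub $t3, $t3, 13 → $t3=19-13=6
add $t1, $t1, 1 → $t1=9+1=10
cmp $t1, 10  (cmp 10,10)
blt L2: not taken
After step 27: $t3 = 6.

6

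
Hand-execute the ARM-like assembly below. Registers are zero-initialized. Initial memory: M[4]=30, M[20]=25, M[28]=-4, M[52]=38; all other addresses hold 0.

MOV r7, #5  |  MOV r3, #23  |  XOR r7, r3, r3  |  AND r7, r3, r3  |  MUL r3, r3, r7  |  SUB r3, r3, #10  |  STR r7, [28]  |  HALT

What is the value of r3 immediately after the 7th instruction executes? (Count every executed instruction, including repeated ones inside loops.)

519

MOV r7, #5 → r7=5
MOV r3, #23 → r3=23
XOR r7, r3, r3 → r7=23^23=0
AND r7, r3, r3 → r7=23&23=23
MUL r3, r3, r7 → r3=23*23=529
SUB r3, r3, #10 → r3=529-10=519
STR r7, [28] → M[28]=23
After step 7: r3 = 519.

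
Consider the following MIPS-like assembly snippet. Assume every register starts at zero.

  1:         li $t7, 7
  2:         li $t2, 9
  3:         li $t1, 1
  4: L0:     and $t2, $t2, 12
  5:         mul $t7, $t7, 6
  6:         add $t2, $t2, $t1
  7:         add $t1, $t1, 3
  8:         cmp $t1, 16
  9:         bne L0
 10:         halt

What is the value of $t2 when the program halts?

$t7=7
$t2=9
$t1=1
$t2=9&12=8
$t7=7*6=42
$t2=8+1=9
$t1=1+3=4
cmp $t1, 16  (cmp 4,16)
bne L0: taken
$t2=9&12=8
$t7=42*6=252
$t2=8+4=12
$t1=4+3=7
cmp $t1, 16  (cmp 7,16)
bne L0: taken
$t2=12&12=12
$t7=252*6=1512
$t2=12+7=19
$t1=7+3=10
cmp $t1, 16  (cmp 10,16)
bne L0: taken
$t2=19&12=0
$t7=1512*6=9072
$t2=0+10=10
$t1=10+3=13
cmp $t1, 16  (cmp 13,16)
bne L0: taken
$t2=10&12=8
$t7=9072*6=54432
$t2=8+13=21
$t1=13+3=16
cmp $t1, 16  (cmp 16,16)
bne L0: not taken
halt.

21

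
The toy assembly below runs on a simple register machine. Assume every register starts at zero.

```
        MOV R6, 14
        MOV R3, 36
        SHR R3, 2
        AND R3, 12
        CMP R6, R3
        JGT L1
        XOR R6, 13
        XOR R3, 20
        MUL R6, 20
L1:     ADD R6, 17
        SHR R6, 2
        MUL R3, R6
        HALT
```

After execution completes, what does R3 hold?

R6=14
R3=36
R3=36>>2=9
R3=9&12=8
CMP R6, R3  (cmp 14,8)
JGT L1: taken
R6=14+17=31
R6=31>>2=7
R3=8*7=56
halt.

56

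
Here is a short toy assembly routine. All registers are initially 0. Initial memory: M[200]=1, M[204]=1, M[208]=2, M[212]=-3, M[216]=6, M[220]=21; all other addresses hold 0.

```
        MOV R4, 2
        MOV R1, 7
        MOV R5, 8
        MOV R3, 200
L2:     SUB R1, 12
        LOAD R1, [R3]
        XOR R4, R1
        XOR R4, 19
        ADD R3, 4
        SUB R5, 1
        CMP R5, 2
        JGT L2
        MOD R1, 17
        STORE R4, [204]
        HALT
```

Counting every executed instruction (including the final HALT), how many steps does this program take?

55

MOV R4, 2 → R4=2
MOV R1, 7 → R1=7
MOV R5, 8 → R5=8
MOV R3, 200 → R3=200
SUB R1, 12 → R1=7-12=-5
LOAD R1, [R3] → R1=M[200]=1
XOR R4, R1 → R4=2^1=3
XOR R4, 19 → R4=3^19=16
ADD R3, 4 → R3=200+4=204
SUB R5, 1 → R5=8-1=7
CMP R5, 2  (cmp 7,2)
JGT L2: taken
SUB R1, 12 → R1=1-12=-11
LOAD R1, [R3] → R1=M[204]=1
XOR R4, R1 → R4=16^1=17
XOR R4, 19 → R4=17^19=2
ADD R3, 4 → R3=204+4=208
SUB R5, 1 → R5=7-1=6
CMP R5, 2  (cmp 6,2)
JGT L2: taken
SUB R1, 12 → R1=1-12=-11
LOAD R1, [R3] → R1=M[208]=2
XOR R4, R1 → R4=2^2=0
XOR R4, 19 → R4=0^19=19
ADD R3, 4 → R3=208+4=212
SUB R5, 1 → R5=6-1=5
CMP R5, 2  (cmp 5,2)
JGT L2: taken
SUB R1, 12 → R1=2-12=-10
LOAD R1, [R3] → R1=M[212]=-3
XOR R4, R1 → R4=19^(-3)=-18
XOR R4, 19 → R4=(-18)^19=-3
ADD R3, 4 → R3=212+4=216
SUB R5, 1 → R5=5-1=4
CMP R5, 2  (cmp 4,2)
JGT L2: taken
SUB R1, 12 → R1=(-3)-12=-15
LOAD R1, [R3] → R1=M[216]=6
XOR R4, R1 → R4=(-3)^6=-5
XOR R4, 19 → R4=(-5)^19=-24
ADD R3, 4 → R3=216+4=220
SUB R5, 1 → R5=4-1=3
CMP R5, 2  (cmp 3,2)
JGT L2: taken
SUB R1, 12 → R1=6-12=-6
LOAD R1, [R3] → R1=M[220]=21
XOR R4, R1 → R4=(-24)^21=-3
XOR R4, 19 → R4=(-3)^19=-18
ADD R3, 4 → R3=220+4=224
SUB R5, 1 → R5=3-1=2
CMP R5, 2  (cmp 2,2)
JGT L2: not taken
MOD R1, 17 → R1=21%17=4
STORE R4, [204] → M[204]=-18
halt.
Total executed instructions: 55.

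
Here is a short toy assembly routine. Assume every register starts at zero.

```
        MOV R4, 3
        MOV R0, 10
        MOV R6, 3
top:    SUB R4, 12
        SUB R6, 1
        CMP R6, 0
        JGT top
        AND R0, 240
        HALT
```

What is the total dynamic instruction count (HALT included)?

R4=3
R0=10
R6=3
R4=3-12=-9
R6=3-1=2
CMP R6, 0  (cmp 2,0)
JGT top: taken
R4=(-9)-12=-21
R6=2-1=1
CMP R6, 0  (cmp 1,0)
JGT top: taken
R4=(-21)-12=-33
R6=1-1=0
CMP R6, 0  (cmp 0,0)
JGT top: not taken
R0=10&240=0
halt.
Total executed instructions: 17.

17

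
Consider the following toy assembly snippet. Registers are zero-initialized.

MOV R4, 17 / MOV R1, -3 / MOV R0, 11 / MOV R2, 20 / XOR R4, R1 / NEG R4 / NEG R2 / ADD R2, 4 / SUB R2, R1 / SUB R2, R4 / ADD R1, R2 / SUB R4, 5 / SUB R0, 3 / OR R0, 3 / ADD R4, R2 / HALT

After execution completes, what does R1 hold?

after MOV R4, 17: R4=17
after MOV R1, -3: R1=-3
after MOV R0, 11: R0=11
after MOV R2, 20: R2=20
after XOR R4, R1: R4=17^(-3)=-20
after NEG R4: R4=-(-20)=20
after NEG R2: R2=-(20)=-20
after ADD R2, 4: R2=(-20)+4=-16
after SUB R2, R1: R2=(-16)-(-3)=-13
after SUB R2, R4: R2=(-13)-20=-33
after ADD R1, R2: R1=(-3)+(-33)=-36
after SUB R4, 5: R4=20-5=15
after SUB R0, 3: R0=11-3=8
after OR R0, 3: R0=8|3=11
after ADD R4, R2: R4=15+(-33)=-18
halt.

-36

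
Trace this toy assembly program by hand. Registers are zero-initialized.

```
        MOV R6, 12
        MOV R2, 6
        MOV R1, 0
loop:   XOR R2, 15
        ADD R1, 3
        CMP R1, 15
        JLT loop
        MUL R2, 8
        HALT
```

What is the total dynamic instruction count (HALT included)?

25

after MOV R6, 12: R6=12
after MOV R2, 6: R2=6
after MOV R1, 0: R1=0
after XOR R2, 15: R2=6^15=9
after ADD R1, 3: R1=0+3=3
CMP R1, 15  (cmp 3,15)
JLT loop: taken
after XOR R2, 15: R2=9^15=6
after ADD R1, 3: R1=3+3=6
CMP R1, 15  (cmp 6,15)
JLT loop: taken
after XOR R2, 15: R2=6^15=9
after ADD R1, 3: R1=6+3=9
CMP R1, 15  (cmp 9,15)
JLT loop: taken
after XOR R2, 15: R2=9^15=6
after ADD R1, 3: R1=9+3=12
CMP R1, 15  (cmp 12,15)
JLT loop: taken
after XOR R2, 15: R2=6^15=9
after ADD R1, 3: R1=12+3=15
CMP R1, 15  (cmp 15,15)
JLT loop: not taken
after MUL R2, 8: R2=9*8=72
halt.
Total executed instructions: 25.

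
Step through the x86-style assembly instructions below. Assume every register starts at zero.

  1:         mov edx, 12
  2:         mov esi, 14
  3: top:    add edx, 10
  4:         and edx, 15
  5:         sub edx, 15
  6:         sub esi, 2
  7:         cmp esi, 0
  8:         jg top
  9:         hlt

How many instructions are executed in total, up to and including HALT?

mov edx, 12 → edx=12
mov esi, 14 → esi=14
add edx, 10 → edx=12+10=22
and edx, 15 → edx=22&15=6
sub edx, 15 → edx=6-15=-9
sub esi, 2 → esi=14-2=12
cmp esi, 0  (cmp 12,0)
jg top: taken
add edx, 10 → edx=(-9)+10=1
and edx, 15 → edx=1&15=1
sub edx, 15 → edx=1-15=-14
sub esi, 2 → esi=12-2=10
cmp esi, 0  (cmp 10,0)
jg top: taken
add edx, 10 → edx=(-14)+10=-4
and edx, 15 → edx=(-4)&15=12
sub edx, 15 → edx=12-15=-3
sub esi, 2 → esi=10-2=8
cmp esi, 0  (cmp 8,0)
jg top: taken
add edx, 10 → edx=(-3)+10=7
and edx, 15 → edx=7&15=7
sub edx, 15 → edx=7-15=-8
sub esi, 2 → esi=8-2=6
cmp esi, 0  (cmp 6,0)
jg top: taken
add edx, 10 → edx=(-8)+10=2
and edx, 15 → edx=2&15=2
sub edx, 15 → edx=2-15=-13
sub esi, 2 → esi=6-2=4
cmp esi, 0  (cmp 4,0)
jg top: taken
add edx, 10 → edx=(-13)+10=-3
and edx, 15 → edx=(-3)&15=13
sub edx, 15 → edx=13-15=-2
sub esi, 2 → esi=4-2=2
cmp esi, 0  (cmp 2,0)
jg top: taken
add edx, 10 → edx=(-2)+10=8
and edx, 15 → edx=8&15=8
sub edx, 15 → edx=8-15=-7
sub esi, 2 → esi=2-2=0
cmp esi, 0  (cmp 0,0)
jg top: not taken
halt.
Total executed instructions: 45.

45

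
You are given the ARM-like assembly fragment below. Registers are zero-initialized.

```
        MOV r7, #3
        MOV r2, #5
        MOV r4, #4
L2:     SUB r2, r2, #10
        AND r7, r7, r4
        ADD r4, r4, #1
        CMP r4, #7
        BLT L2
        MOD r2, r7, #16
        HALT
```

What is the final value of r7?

0

after MOV r7, #3: r7=3
after MOV r2, #5: r2=5
after MOV r4, #4: r4=4
after SUB r2, r2, #10: r2=5-10=-5
after AND r7, r7, r4: r7=3&4=0
after ADD r4, r4, #1: r4=4+1=5
CMP r4, #7  (cmp 5,7)
BLT L2: taken
after SUB r2, r2, #10: r2=(-5)-10=-15
after AND r7, r7, r4: r7=0&5=0
after ADD r4, r4, #1: r4=5+1=6
CMP r4, #7  (cmp 6,7)
BLT L2: taken
after SUB r2, r2, #10: r2=(-15)-10=-25
after AND r7, r7, r4: r7=0&6=0
after ADD r4, r4, #1: r4=6+1=7
CMP r4, #7  (cmp 7,7)
BLT L2: not taken
after MOD r2, r7, #16: r2=0%16=0
halt.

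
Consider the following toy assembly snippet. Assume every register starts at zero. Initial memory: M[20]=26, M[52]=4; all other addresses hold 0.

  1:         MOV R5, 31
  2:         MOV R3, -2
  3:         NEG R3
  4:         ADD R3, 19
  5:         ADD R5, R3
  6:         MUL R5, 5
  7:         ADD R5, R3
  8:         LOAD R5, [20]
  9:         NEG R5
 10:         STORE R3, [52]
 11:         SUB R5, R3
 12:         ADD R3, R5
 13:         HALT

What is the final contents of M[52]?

after MOV R5, 31: R5=31
after MOV R3, -2: R3=-2
after NEG R3: R3=-(-2)=2
after ADD R3, 19: R3=2+19=21
after ADD R5, R3: R5=31+21=52
after MUL R5, 5: R5=52*5=260
after ADD R5, R3: R5=260+21=281
after LOAD R5, [20]: R5=M[20]=26
after NEG R5: R5=-(26)=-26
STORE R3, [52] → M[52]=21
after SUB R5, R3: R5=(-26)-21=-47
after ADD R3, R5: R3=21+(-47)=-26
halt.

21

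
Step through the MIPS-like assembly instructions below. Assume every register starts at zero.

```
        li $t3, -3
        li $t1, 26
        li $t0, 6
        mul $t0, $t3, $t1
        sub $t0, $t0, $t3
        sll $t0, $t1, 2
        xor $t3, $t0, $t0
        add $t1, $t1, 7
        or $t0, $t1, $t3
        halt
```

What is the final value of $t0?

33

li $t3, -3 → $t3=-3
li $t1, 26 → $t1=26
li $t0, 6 → $t0=6
mul $t0, $t3, $t1 → $t0=(-3)*26=-78
sub $t0, $t0, $t3 → $t0=(-78)-(-3)=-75
sll $t0, $t1, 2 → $t0=26<<2=104
xor $t3, $t0, $t0 → $t3=104^104=0
add $t1, $t1, 7 → $t1=26+7=33
or $t0, $t1, $t3 → $t0=33|0=33
halt.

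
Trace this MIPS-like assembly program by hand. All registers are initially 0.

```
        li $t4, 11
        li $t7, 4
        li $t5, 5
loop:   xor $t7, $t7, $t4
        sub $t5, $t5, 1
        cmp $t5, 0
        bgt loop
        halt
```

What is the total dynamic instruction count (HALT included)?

$t4=11
$t7=4
$t5=5
$t7=4^11=15
$t5=5-1=4
cmp $t5, 0  (cmp 4,0)
bgt loop: taken
$t7=15^11=4
$t5=4-1=3
cmp $t5, 0  (cmp 3,0)
bgt loop: taken
$t7=4^11=15
$t5=3-1=2
cmp $t5, 0  (cmp 2,0)
bgt loop: taken
$t7=15^11=4
$t5=2-1=1
cmp $t5, 0  (cmp 1,0)
bgt loop: taken
$t7=4^11=15
$t5=1-1=0
cmp $t5, 0  (cmp 0,0)
bgt loop: not taken
halt.
Total executed instructions: 24.

24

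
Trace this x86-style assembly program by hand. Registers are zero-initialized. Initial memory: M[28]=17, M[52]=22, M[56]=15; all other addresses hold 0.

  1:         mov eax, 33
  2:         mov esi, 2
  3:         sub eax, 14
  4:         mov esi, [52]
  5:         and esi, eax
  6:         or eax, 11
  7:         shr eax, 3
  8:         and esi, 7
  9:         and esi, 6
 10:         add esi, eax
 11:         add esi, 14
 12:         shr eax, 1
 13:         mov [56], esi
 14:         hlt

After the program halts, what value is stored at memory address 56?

mov eax, 33 → eax=33
mov esi, 2 → esi=2
sub eax, 14 → eax=33-14=19
mov esi, [52] → esi=M[52]=22
and esi, eax → esi=22&19=18
or eax, 11 → eax=19|11=27
shr eax, 3 → eax=27>>3=3
and esi, 7 → esi=18&7=2
and esi, 6 → esi=2&6=2
add esi, eax → esi=2+3=5
add esi, 14 → esi=5+14=19
shr eax, 1 → eax=3>>1=1
mov [56], esi → M[56]=19
halt.

19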